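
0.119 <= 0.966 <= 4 True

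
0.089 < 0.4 True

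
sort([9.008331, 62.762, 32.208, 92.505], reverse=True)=[92.505, 62.762, 32.208, 9.008331]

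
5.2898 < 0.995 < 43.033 False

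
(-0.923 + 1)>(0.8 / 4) False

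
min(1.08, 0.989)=0.989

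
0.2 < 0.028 False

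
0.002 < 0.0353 True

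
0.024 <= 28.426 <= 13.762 False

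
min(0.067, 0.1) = 0.067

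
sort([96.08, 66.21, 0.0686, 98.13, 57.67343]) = [0.0686, 57.67343, 66.21, 96.08, 98.13]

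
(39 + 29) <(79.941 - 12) False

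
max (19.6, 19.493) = 19.6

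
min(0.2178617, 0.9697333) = 0.2178617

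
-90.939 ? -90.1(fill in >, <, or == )<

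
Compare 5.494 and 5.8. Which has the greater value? 5.8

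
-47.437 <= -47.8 False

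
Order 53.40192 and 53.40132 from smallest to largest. 53.40132, 53.40192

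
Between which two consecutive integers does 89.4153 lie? 89 and 90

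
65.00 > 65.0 False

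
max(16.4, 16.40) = 16.40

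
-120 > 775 False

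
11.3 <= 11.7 True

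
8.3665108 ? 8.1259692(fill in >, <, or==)>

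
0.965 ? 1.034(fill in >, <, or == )<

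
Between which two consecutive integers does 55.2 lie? 55 and 56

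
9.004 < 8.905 False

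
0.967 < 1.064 True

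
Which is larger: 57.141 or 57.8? 57.8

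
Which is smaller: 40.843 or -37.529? -37.529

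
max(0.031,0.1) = 0.1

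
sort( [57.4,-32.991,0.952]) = [-32.991,0.952,57.4]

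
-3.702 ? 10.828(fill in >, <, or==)<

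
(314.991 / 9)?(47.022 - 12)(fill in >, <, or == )<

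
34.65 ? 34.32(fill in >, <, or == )>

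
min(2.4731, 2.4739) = 2.4731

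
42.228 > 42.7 False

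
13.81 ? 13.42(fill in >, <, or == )>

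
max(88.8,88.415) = 88.8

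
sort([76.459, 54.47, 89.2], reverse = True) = [89.2, 76.459, 54.47]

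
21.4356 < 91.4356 True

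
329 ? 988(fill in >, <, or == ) <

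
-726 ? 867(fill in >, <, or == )<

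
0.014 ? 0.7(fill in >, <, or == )<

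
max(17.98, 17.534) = 17.98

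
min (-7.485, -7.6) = -7.6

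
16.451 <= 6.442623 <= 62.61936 False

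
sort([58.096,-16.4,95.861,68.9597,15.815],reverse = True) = [95.861,68.9597,58.096,15.815,-16.4]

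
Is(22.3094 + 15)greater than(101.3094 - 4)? No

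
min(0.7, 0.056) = 0.056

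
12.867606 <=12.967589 True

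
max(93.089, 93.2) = 93.2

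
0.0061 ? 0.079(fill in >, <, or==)<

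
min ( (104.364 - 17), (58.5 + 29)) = 87.364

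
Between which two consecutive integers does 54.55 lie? 54 and 55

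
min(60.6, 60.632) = 60.6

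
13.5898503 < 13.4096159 False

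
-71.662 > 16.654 False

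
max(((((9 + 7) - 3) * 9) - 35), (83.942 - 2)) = 82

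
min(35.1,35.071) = 35.071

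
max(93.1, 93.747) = 93.747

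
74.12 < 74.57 True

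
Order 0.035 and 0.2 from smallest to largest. 0.035, 0.2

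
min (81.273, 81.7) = 81.273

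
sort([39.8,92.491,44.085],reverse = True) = [92.491,44.085,39.8]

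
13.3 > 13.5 False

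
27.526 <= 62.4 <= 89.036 True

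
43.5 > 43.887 False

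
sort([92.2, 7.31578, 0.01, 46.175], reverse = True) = [92.2, 46.175, 7.31578, 0.01]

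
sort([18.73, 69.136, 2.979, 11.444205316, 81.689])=[2.979, 11.444205316, 18.73, 69.136, 81.689]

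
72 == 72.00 True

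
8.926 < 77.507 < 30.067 False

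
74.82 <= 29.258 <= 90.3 False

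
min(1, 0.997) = 0.997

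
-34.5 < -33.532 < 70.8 True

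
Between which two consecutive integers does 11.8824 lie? 11 and 12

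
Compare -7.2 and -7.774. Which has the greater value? -7.2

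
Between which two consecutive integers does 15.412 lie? 15 and 16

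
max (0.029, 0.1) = 0.1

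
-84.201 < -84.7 False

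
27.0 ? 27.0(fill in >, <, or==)==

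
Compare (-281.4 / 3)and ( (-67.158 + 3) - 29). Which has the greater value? ( (-67.158 + 3) - 29)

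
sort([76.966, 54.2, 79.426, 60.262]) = [54.2, 60.262, 76.966, 79.426]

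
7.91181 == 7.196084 False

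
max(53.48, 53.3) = 53.48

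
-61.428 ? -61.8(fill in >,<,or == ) >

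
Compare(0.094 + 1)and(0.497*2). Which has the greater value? (0.094 + 1)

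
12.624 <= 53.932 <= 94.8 True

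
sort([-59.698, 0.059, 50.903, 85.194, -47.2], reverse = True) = [85.194, 50.903, 0.059, -47.2, -59.698]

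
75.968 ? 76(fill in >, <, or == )<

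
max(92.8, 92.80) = 92.80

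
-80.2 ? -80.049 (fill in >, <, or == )<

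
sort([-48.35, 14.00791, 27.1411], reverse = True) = [27.1411, 14.00791, -48.35]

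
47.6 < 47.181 False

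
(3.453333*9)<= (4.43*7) False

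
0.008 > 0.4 False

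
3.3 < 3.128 False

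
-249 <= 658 True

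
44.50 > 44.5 False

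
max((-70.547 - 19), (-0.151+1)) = 0.849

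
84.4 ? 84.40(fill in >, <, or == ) ==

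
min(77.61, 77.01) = 77.01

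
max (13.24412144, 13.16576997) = 13.24412144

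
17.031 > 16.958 True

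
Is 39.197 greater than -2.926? Yes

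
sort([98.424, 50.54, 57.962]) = [50.54, 57.962, 98.424]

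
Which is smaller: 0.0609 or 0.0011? 0.0011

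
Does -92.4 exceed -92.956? Yes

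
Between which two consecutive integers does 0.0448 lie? 0 and 1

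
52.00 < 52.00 False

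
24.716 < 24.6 False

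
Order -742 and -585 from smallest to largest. -742, -585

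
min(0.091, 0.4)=0.091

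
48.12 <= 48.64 True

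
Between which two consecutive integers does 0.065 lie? 0 and 1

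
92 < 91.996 False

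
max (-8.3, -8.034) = -8.034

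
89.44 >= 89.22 True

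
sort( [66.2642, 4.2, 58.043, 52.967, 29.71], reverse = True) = [66.2642, 58.043, 52.967, 29.71, 4.2]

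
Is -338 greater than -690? Yes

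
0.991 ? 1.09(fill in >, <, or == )<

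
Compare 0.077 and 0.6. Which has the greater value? 0.6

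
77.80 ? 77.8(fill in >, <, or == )==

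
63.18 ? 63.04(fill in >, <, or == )>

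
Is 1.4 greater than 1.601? No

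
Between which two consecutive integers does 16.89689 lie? 16 and 17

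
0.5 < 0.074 False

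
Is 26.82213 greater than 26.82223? No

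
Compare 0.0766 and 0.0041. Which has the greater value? 0.0766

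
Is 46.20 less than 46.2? No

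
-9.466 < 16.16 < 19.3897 True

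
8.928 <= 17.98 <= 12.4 False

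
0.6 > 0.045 True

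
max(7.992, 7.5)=7.992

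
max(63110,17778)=63110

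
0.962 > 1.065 False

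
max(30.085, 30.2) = 30.2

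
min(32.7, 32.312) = 32.312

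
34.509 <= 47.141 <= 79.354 True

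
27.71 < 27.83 True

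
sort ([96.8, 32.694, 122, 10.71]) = [10.71, 32.694, 96.8, 122]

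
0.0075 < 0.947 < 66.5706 True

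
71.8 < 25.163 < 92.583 False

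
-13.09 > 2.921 False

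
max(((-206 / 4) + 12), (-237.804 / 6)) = -39.5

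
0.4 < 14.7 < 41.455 True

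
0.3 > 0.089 True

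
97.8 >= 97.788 True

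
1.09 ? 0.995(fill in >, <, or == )>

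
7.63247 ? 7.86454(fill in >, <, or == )<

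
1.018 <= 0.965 False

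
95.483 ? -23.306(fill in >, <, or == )>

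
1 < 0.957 False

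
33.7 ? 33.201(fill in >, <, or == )>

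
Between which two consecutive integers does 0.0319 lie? 0 and 1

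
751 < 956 True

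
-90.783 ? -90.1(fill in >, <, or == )<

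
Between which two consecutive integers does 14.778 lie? 14 and 15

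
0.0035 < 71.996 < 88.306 True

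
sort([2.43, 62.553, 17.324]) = [2.43, 17.324, 62.553]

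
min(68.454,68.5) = 68.454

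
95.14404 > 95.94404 False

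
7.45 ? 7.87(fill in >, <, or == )<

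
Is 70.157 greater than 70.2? No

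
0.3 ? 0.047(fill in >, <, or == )>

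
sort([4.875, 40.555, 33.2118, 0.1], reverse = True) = [40.555, 33.2118, 4.875, 0.1]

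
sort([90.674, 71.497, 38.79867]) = [38.79867, 71.497, 90.674]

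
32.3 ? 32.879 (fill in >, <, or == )<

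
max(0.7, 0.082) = 0.7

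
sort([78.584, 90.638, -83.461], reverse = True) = [90.638, 78.584, -83.461]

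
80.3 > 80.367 False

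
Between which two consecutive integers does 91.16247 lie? 91 and 92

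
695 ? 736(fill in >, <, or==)<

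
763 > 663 True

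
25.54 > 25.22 True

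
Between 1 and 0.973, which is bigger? 1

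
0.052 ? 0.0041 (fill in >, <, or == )>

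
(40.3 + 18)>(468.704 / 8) False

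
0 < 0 False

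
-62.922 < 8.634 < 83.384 True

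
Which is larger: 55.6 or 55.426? 55.6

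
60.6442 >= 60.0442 True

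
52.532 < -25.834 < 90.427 False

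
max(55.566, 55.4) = 55.566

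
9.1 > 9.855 False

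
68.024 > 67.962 True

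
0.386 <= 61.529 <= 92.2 True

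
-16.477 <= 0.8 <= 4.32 True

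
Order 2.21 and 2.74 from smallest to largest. 2.21, 2.74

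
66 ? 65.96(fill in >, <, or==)>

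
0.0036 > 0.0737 False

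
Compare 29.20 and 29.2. They are equal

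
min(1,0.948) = 0.948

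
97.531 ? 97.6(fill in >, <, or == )<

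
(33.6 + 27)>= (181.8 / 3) True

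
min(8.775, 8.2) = 8.2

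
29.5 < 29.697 True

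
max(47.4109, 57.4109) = 57.4109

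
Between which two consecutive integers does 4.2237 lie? 4 and 5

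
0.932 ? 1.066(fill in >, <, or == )<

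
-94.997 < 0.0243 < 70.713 True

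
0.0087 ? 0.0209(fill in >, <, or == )<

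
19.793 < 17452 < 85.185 False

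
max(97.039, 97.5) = 97.5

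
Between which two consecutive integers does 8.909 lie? 8 and 9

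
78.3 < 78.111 False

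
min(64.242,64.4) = 64.242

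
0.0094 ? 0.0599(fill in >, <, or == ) <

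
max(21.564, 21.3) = 21.564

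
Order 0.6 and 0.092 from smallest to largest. 0.092, 0.6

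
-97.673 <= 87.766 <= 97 True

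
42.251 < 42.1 False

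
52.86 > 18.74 True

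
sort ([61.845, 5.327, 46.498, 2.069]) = [2.069, 5.327, 46.498, 61.845]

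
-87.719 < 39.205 True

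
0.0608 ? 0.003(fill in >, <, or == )>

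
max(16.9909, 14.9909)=16.9909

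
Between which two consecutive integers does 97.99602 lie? 97 and 98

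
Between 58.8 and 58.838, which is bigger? 58.838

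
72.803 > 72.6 True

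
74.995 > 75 False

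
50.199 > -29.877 True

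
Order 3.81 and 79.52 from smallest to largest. 3.81, 79.52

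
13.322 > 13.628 False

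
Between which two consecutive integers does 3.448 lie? 3 and 4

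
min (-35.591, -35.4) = -35.591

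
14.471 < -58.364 False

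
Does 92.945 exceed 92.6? Yes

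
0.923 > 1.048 False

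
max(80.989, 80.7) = 80.989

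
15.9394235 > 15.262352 True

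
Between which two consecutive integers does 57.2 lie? 57 and 58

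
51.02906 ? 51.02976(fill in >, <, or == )<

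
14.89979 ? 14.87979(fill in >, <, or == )>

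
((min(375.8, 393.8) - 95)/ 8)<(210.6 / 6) False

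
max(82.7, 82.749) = 82.749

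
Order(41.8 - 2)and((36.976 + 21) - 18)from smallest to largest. (41.8 - 2), ((36.976 + 21) - 18)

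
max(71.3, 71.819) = 71.819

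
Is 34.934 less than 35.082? Yes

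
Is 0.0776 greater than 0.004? Yes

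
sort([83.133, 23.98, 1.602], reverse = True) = [83.133, 23.98, 1.602]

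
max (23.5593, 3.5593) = 23.5593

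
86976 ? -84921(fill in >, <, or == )>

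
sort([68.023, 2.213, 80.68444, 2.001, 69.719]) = [2.001, 2.213, 68.023, 69.719, 80.68444]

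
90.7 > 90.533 True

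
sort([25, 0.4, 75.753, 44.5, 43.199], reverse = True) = [75.753, 44.5, 43.199, 25, 0.4]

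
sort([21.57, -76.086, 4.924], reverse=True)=[21.57, 4.924, -76.086]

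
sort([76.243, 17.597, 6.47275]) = [6.47275, 17.597, 76.243]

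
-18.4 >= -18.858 True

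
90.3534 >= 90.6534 False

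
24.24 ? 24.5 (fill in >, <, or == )<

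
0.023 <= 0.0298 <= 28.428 True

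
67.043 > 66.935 True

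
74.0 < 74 False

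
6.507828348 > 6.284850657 True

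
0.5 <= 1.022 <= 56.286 True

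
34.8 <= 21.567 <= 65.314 False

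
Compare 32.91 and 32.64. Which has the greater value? 32.91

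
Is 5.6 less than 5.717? Yes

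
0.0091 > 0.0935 False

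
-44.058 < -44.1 False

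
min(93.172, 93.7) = 93.172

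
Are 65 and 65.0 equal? Yes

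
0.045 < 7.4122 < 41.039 True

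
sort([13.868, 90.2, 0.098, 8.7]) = [0.098, 8.7, 13.868, 90.2]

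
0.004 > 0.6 False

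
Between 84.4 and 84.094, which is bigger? 84.4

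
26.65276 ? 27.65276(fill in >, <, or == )<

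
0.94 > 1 False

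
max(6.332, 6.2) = 6.332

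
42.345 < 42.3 False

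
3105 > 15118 False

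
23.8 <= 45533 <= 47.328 False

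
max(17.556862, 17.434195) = 17.556862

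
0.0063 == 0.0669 False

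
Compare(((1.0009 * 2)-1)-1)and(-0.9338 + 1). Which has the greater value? (-0.9338 + 1)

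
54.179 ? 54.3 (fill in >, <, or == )<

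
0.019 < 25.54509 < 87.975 True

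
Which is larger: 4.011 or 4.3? 4.3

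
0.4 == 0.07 False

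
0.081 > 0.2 False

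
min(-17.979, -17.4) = -17.979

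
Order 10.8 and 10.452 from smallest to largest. 10.452,10.8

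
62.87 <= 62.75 False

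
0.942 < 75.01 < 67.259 False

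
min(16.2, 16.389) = 16.2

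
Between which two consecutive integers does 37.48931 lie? 37 and 38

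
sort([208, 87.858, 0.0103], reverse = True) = [208, 87.858, 0.0103]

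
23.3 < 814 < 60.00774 False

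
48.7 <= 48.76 True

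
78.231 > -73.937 True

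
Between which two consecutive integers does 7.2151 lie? 7 and 8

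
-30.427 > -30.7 True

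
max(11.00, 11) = 11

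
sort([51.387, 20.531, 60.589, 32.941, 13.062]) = [13.062, 20.531, 32.941, 51.387, 60.589]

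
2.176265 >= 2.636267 False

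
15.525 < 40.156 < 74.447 True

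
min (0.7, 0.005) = 0.005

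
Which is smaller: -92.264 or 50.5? -92.264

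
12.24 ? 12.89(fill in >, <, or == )<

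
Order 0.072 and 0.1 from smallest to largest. 0.072, 0.1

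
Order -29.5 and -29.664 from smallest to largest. -29.664, -29.5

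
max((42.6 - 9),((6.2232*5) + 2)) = 33.6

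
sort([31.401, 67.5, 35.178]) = [31.401, 35.178, 67.5]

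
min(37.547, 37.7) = 37.547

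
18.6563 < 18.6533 False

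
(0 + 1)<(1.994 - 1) False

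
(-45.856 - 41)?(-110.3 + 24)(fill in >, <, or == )<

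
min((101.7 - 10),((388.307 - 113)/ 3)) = 91.7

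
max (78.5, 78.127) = 78.5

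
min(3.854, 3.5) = 3.5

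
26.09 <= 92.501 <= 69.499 False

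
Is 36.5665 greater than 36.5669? No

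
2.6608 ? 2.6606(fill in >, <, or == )>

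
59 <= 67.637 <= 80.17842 True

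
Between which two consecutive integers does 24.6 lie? 24 and 25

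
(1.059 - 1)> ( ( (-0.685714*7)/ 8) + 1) False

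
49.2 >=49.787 False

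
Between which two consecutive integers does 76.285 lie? 76 and 77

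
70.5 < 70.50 False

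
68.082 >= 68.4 False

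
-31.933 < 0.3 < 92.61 True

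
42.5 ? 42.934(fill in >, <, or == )<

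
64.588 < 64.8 True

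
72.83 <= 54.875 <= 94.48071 False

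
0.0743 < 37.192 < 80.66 True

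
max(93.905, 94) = 94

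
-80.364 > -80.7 True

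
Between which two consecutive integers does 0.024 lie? 0 and 1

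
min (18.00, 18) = 18.00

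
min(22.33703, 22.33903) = 22.33703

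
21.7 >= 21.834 False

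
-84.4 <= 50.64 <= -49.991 False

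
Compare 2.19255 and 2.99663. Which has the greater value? 2.99663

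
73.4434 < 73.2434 False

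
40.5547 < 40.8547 True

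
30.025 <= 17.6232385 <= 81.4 False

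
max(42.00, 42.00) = 42.00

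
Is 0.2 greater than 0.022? Yes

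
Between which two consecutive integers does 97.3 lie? 97 and 98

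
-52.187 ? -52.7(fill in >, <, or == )>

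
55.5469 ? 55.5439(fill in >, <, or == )>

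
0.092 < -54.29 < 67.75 False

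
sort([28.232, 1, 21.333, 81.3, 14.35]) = [1, 14.35, 21.333, 28.232, 81.3]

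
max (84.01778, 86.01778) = 86.01778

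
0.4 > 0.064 True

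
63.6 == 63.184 False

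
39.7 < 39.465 False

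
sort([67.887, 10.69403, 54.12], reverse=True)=[67.887, 54.12, 10.69403]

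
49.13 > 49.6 False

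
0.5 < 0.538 True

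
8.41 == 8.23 False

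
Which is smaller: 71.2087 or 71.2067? 71.2067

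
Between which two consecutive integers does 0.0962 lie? 0 and 1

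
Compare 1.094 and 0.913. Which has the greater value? 1.094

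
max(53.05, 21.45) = 53.05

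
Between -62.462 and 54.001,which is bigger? 54.001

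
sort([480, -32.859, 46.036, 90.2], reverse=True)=[480, 90.2, 46.036, -32.859]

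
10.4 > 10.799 False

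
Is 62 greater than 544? No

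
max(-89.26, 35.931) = 35.931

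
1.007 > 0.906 True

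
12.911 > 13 False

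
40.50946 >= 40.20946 True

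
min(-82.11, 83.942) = -82.11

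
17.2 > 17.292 False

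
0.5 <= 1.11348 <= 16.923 True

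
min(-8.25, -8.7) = -8.7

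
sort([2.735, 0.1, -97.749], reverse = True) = [2.735, 0.1, -97.749]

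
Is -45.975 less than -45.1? Yes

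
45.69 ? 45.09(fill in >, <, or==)>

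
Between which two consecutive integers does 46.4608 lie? 46 and 47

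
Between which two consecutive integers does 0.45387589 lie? 0 and 1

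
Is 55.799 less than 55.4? No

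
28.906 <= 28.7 False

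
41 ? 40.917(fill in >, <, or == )>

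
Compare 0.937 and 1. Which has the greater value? 1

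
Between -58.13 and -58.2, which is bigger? -58.13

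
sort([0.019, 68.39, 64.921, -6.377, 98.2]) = [-6.377, 0.019, 64.921, 68.39, 98.2]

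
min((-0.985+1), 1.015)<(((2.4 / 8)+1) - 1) True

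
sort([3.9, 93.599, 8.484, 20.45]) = [3.9, 8.484, 20.45, 93.599]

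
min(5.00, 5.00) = 5.00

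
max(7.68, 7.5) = 7.68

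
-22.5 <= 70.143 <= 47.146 False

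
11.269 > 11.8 False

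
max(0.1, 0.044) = 0.1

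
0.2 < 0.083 False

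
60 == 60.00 True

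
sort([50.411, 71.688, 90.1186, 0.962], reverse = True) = [90.1186, 71.688, 50.411, 0.962]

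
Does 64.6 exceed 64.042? Yes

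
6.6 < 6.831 True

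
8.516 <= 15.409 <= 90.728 True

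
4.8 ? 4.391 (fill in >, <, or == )>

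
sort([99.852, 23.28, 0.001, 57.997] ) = [0.001, 23.28, 57.997, 99.852]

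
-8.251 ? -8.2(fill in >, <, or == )<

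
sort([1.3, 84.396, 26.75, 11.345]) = [1.3, 11.345, 26.75, 84.396]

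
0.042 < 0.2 True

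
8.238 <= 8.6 True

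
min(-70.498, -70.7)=-70.7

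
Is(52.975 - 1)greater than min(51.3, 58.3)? Yes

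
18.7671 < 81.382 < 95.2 True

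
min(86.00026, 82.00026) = 82.00026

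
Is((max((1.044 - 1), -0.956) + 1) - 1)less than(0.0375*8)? Yes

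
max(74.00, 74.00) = 74.00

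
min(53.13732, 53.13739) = 53.13732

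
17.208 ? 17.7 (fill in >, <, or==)<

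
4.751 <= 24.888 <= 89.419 True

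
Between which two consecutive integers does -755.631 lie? -756 and -755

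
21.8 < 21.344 False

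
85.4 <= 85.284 False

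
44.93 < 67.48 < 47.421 False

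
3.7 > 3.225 True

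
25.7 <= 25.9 True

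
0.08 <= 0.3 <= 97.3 True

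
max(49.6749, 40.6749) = 49.6749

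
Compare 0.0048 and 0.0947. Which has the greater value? 0.0947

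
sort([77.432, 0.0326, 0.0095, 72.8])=[0.0095, 0.0326, 72.8, 77.432]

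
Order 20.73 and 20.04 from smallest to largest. 20.04, 20.73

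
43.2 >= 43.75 False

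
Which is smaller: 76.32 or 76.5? 76.32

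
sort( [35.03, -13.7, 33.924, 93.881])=[-13.7, 33.924, 35.03, 93.881]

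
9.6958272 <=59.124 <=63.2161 True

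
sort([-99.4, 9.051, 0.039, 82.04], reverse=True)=[82.04, 9.051, 0.039, -99.4]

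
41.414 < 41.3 False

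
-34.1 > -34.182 True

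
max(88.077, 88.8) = 88.8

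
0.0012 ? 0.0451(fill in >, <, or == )<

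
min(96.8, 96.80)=96.8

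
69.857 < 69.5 False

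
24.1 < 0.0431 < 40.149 False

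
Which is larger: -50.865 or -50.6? -50.6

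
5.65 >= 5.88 False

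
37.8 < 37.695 False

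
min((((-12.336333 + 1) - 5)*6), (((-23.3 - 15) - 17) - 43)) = -98.3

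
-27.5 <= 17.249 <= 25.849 True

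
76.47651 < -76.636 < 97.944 False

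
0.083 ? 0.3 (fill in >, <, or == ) <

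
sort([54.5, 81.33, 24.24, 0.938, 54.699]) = [0.938, 24.24, 54.5, 54.699, 81.33]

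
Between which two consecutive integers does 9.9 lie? 9 and 10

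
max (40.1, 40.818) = 40.818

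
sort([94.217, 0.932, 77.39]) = [0.932, 77.39, 94.217]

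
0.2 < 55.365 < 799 True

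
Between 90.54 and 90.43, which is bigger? 90.54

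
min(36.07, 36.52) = 36.07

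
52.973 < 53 True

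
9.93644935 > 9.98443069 False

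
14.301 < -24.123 False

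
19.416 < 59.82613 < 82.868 True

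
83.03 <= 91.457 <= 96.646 True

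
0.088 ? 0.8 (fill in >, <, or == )<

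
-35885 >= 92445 False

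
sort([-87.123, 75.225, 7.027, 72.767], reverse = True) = [75.225, 72.767, 7.027, -87.123]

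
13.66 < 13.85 True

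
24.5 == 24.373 False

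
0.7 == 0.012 False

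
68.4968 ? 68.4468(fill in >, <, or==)>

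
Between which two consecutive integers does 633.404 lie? 633 and 634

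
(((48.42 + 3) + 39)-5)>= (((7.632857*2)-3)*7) False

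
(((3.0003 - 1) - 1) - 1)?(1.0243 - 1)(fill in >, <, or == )<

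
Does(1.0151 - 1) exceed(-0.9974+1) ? Yes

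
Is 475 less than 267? No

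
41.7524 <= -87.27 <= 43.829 False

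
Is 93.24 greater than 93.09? Yes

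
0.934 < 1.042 True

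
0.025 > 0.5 False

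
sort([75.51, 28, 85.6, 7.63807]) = [7.63807, 28, 75.51, 85.6]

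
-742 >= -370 False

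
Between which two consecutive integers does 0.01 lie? 0 and 1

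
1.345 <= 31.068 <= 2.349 False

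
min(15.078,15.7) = 15.078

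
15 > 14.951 True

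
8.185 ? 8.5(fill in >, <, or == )<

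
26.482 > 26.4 True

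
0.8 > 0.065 True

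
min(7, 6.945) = 6.945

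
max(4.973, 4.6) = 4.973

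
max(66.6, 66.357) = 66.6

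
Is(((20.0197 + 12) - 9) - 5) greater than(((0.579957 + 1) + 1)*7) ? No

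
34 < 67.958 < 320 True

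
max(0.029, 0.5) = 0.5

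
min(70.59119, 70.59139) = 70.59119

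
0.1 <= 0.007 False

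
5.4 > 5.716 False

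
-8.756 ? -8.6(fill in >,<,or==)<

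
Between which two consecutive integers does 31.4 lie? 31 and 32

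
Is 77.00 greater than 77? No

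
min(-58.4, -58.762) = -58.762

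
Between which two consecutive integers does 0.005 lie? 0 and 1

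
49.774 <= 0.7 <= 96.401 False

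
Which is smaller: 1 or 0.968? 0.968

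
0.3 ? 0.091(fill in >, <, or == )>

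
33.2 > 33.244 False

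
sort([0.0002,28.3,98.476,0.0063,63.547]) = [0.0002,0.0063,28.3,63.547,98.476]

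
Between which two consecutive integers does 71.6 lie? 71 and 72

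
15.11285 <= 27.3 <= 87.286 True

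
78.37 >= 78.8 False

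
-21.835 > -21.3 False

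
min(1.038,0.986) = 0.986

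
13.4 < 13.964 True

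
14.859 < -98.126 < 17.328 False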